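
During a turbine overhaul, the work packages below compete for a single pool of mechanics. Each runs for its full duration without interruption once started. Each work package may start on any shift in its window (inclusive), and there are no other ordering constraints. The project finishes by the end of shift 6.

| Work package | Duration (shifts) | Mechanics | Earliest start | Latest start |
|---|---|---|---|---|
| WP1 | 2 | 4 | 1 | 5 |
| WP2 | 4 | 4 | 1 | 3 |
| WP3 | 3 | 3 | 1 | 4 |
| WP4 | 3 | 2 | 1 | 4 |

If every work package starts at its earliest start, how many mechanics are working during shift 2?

13

At early start, shift 2 has: WP1, WP2, WP3, WP4.
Demand: 4 + 4 + 3 + 2 = 13.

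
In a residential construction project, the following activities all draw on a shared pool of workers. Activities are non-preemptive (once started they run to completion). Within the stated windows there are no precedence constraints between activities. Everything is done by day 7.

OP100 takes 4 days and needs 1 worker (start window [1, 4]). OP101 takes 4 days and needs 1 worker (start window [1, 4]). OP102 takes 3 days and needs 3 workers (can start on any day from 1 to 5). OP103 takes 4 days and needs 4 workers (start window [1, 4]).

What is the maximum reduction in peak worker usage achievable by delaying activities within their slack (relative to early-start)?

3

Early-start peak: d1:9  d2:9  d3:9  d4:6  d5:0  d6:0  d7:0 ⇒ 9.
Leveled (OP100@1, OP101@1, OP102@1, OP103@4): d1:5  d2:5  d3:5  d4:6  d5:4  d6:4  d7:4 ⇒ 6.
Reduction 9 − 6 = 3.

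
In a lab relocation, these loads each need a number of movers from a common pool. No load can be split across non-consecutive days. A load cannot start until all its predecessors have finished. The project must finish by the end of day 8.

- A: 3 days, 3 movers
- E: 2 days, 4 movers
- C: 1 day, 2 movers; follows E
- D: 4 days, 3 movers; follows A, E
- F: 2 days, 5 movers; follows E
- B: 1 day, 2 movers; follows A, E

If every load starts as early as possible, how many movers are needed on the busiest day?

10

Early-start schedule: A@1, E@1, C@3, D@4, F@3, B@4.
Load per day: day 1: 7, day 2: 7, day 3: 10, day 4: 10, day 5: 3, day 6: 3, day 7: 3, day 8: 0.
Peak is 10.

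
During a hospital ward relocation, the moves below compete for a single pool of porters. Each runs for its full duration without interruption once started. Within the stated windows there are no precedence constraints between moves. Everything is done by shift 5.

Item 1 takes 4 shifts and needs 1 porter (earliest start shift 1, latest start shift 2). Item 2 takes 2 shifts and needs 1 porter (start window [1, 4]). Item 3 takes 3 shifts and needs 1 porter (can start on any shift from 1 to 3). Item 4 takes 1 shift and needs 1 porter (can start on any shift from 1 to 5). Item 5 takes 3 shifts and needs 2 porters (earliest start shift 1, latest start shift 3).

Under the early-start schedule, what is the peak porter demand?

6

Early-start schedule: Item 1@1, Item 2@1, Item 3@1, Item 4@1, Item 5@1.
Load per shift: shift 1: 6, shift 2: 5, shift 3: 4, shift 4: 1, shift 5: 0.
Peak is 6.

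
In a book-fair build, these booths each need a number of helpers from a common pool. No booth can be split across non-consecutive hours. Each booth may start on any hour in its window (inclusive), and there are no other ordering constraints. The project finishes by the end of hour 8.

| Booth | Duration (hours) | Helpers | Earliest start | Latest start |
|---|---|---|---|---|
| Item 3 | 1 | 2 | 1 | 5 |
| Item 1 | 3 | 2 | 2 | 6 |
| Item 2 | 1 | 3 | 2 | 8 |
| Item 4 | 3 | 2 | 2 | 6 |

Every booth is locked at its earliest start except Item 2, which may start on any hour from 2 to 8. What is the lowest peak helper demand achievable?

Item 2@2: h1:2  h2:7  h3:4  h4:4  h5:0  h6:0  h7:0  h8:0 → peak 7
Item 2@3: h1:2  h2:4  h3:7  h4:4  h5:0  h6:0  h7:0  h8:0 → peak 7
Item 2@4: h1:2  h2:4  h3:4  h4:7  h5:0  h6:0  h7:0  h8:0 → peak 7
Item 2@5: h1:2  h2:4  h3:4  h4:4  h5:3  h6:0  h7:0  h8:0 → peak 4
Item 2@6: h1:2  h2:4  h3:4  h4:4  h5:0  h6:3  h7:0  h8:0 → peak 4
Item 2@7: h1:2  h2:4  h3:4  h4:4  h5:0  h6:0  h7:3  h8:0 → peak 4
Item 2@8: h1:2  h2:4  h3:4  h4:4  h5:0  h6:0  h7:0  h8:3 → peak 4
Best is Item 2@5, peak 4.

4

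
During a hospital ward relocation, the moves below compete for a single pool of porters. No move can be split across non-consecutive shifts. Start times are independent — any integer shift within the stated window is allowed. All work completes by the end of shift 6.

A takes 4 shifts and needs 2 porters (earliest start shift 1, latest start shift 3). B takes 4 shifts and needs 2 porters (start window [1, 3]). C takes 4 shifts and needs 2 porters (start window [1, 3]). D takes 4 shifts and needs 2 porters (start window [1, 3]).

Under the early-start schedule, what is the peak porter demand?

Early-start schedule: A@1, B@1, C@1, D@1.
Load per shift: shift 1: 8, shift 2: 8, shift 3: 8, shift 4: 8, shift 5: 0, shift 6: 0.
Peak is 8.

8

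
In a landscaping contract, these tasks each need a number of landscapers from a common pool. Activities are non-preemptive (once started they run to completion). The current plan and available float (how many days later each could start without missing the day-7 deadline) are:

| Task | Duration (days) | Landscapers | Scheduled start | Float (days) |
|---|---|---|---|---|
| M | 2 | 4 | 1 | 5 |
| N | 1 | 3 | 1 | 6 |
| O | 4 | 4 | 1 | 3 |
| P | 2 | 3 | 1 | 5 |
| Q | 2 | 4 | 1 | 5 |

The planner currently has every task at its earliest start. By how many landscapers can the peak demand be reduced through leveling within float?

Early-start peak: d1:18  d2:15  d3:4  d4:4  d5:0  d6:0  d7:0 ⇒ 18.
Leveled (M@1, N@1, O@2, P@3, Q@5): d1:7  d2:8  d3:7  d4:7  d5:8  d6:4  d7:0 ⇒ 8.
Reduction 18 − 8 = 10.

10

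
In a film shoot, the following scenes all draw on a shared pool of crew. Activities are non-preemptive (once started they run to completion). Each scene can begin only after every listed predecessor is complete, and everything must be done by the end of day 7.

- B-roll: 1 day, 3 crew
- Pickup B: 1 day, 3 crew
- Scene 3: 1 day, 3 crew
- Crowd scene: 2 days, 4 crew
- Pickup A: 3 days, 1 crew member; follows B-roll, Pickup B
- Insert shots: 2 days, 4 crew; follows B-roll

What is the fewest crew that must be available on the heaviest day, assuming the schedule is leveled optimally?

Early-start (B-roll@1, Pickup B@1, Scene 3@1, Crowd scene@1, Pickup A@2, Insert shots@2) gives peak 13: d1:13  d2:9  d3:5  d4:1  d5:0  d6:0  d7:0.
Shift Pickup B→2, Scene 3→3, Crowd scene→4, Pickup A→3, Insert shots→6.
Schedule B-roll@1, Pickup B@2, Scene 3@3, Crowd scene@4, Pickup A@3, Insert shots@6: d1:3  d2:3  d3:4  d4:5  d5:5  d6:4  d7:4 — peak 5.

5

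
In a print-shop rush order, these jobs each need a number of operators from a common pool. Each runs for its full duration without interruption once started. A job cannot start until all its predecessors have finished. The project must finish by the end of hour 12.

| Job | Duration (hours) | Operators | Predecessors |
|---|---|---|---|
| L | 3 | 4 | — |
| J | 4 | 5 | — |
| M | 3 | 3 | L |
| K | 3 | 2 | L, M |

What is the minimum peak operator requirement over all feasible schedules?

Early-start (L@1, J@1, M@4, K@7) gives peak 9: h1:9  h2:9  h3:9  h4:8  h5:3  h6:3  h7:2  h8:2  h9:2  h10:0  h11:0  h12:0.
Shift J→7.
Schedule L@1, J@7, M@4, K@7: h1:4  h2:4  h3:4  h4:3  h5:3  h6:3  h7:7  h8:7  h9:7  h10:5  h11:0  h12:0 — peak 7.

7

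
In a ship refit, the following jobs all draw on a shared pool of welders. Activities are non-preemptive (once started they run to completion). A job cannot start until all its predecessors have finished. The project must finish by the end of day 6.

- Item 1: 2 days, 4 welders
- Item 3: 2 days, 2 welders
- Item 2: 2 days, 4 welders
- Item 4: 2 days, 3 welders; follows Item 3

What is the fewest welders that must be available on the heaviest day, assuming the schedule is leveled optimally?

6

Early-start (Item 1@1, Item 3@1, Item 2@1, Item 4@3) gives peak 10: d1:10  d2:10  d3:3  d4:3  d5:0  d6:0.
Shift Item 2→3, Item 4→5.
Schedule Item 1@1, Item 3@1, Item 2@3, Item 4@5: d1:6  d2:6  d3:4  d4:4  d5:3  d6:3 — peak 6.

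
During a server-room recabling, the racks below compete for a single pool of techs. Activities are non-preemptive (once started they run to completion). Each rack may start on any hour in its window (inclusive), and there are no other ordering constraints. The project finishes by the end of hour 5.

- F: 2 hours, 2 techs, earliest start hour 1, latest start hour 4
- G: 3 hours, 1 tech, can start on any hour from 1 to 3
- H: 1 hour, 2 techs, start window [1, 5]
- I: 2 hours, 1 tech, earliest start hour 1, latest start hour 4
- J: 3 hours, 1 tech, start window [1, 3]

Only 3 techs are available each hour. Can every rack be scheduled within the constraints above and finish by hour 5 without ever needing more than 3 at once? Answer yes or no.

Schedule F@1, G@1, H@5, I@3, J@3: h1:3  h2:3  h3:3  h4:2  h5:3 — peak 3 ≤ 3.

yes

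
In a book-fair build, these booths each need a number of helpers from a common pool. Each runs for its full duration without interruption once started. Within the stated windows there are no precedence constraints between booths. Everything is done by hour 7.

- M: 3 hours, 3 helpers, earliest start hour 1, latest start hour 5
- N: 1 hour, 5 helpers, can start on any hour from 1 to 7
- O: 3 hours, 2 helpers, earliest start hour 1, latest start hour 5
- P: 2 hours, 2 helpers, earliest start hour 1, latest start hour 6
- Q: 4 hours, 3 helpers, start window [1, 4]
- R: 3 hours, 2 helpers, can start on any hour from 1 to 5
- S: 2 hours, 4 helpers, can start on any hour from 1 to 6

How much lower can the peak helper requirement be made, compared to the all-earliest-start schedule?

13

Early-start peak: h1:21  h2:16  h3:10  h4:3  h5:0  h6:0  h7:0 ⇒ 21.
Leveled (M@1, N@1, O@2, P@4, Q@2, R@5, S@6): h1:8  h2:8  h3:8  h4:7  h5:7  h6:6  h7:6 ⇒ 8.
Reduction 21 − 8 = 13.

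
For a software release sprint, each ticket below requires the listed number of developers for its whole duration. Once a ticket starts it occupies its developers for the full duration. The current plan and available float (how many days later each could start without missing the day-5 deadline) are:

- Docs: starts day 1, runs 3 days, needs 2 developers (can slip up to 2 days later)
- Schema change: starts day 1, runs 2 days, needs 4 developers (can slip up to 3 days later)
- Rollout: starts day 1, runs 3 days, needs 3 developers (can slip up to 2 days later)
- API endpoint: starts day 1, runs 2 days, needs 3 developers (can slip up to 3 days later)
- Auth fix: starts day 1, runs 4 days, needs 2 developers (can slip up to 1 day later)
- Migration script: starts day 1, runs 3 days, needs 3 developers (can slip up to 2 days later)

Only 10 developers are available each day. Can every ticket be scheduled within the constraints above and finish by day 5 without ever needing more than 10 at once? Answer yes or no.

Schedule Docs@1, Schema change@4, Rollout@1, API endpoint@1, Auth fix@1, Migration script@3: d1:10  d2:10  d3:10  d4:9  d5:7 — peak 10 ≤ 10.

yes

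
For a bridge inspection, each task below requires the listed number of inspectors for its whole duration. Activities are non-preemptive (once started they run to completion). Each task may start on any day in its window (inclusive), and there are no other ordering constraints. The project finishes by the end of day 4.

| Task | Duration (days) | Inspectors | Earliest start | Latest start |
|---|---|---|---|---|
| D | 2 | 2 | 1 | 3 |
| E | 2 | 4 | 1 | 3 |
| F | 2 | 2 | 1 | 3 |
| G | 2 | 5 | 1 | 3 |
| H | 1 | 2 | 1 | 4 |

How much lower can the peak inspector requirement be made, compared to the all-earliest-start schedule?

Early-start peak: d1:15  d2:13  d3:0  d4:0 ⇒ 15.
Leveled (D@1, E@1, F@1, G@3, H@3): d1:8  d2:8  d3:7  d4:5 ⇒ 8.
Reduction 15 − 8 = 7.

7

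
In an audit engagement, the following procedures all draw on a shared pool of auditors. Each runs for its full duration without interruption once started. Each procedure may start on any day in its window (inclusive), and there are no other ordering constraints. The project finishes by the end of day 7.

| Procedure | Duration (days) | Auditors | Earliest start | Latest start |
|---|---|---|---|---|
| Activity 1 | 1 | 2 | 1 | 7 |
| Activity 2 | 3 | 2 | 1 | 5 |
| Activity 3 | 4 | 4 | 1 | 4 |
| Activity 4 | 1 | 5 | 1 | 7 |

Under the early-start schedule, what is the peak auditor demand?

13

Early-start schedule: Activity 1@1, Activity 2@1, Activity 3@1, Activity 4@1.
Load per day: day 1: 13, day 2: 6, day 3: 6, day 4: 4, day 5: 0, day 6: 0, day 7: 0.
Peak is 13.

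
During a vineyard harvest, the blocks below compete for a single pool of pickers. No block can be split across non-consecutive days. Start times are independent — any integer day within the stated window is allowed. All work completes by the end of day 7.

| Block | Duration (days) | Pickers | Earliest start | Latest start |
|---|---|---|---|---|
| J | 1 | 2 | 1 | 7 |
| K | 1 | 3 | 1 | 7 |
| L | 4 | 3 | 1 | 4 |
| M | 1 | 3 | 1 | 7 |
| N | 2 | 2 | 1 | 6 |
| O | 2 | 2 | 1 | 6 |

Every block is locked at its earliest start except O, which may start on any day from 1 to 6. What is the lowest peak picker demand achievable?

O@1: d1:15  d2:7  d3:3  d4:3  d5:0  d6:0  d7:0 → peak 15
O@2: d1:13  d2:7  d3:5  d4:3  d5:0  d6:0  d7:0 → peak 13
O@3: d1:13  d2:5  d3:5  d4:5  d5:0  d6:0  d7:0 → peak 13
O@4: d1:13  d2:5  d3:3  d4:5  d5:2  d6:0  d7:0 → peak 13
O@5: d1:13  d2:5  d3:3  d4:3  d5:2  d6:2  d7:0 → peak 13
O@6: d1:13  d2:5  d3:3  d4:3  d5:0  d6:2  d7:2 → peak 13
Best is O@2, peak 13.

13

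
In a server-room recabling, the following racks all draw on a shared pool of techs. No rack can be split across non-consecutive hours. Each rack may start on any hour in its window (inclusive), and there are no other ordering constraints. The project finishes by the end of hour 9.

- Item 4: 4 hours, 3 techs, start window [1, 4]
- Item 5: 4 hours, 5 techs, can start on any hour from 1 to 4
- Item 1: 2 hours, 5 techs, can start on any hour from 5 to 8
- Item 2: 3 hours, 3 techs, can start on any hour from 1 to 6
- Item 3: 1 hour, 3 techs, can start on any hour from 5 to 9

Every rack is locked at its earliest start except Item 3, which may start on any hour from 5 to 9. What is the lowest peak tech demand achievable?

11

Item 3@5: h1:11  h2:11  h3:11  h4:8  h5:8  h6:5  h7:0  h8:0  h9:0 → peak 11
Item 3@6: h1:11  h2:11  h3:11  h4:8  h5:5  h6:8  h7:0  h8:0  h9:0 → peak 11
Item 3@7: h1:11  h2:11  h3:11  h4:8  h5:5  h6:5  h7:3  h8:0  h9:0 → peak 11
Item 3@8: h1:11  h2:11  h3:11  h4:8  h5:5  h6:5  h7:0  h8:3  h9:0 → peak 11
Item 3@9: h1:11  h2:11  h3:11  h4:8  h5:5  h6:5  h7:0  h8:0  h9:3 → peak 11
Best is Item 3@5, peak 11.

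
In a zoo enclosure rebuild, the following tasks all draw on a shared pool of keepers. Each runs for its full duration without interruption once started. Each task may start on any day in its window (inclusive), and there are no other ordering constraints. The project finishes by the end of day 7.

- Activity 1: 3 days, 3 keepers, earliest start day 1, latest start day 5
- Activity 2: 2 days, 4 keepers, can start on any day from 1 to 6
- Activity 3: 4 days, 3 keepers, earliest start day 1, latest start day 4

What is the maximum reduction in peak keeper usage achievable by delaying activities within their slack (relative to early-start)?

4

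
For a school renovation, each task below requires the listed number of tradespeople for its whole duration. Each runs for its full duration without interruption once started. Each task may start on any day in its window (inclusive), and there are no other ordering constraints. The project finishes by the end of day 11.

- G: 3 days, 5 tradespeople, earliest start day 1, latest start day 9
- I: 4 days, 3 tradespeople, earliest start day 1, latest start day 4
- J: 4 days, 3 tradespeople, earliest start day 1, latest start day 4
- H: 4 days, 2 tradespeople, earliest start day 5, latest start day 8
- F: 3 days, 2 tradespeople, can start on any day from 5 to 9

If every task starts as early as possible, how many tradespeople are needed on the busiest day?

Early-start schedule: G@1, I@1, J@1, H@5, F@5.
Load per day: day 1: 11, day 2: 11, day 3: 11, day 4: 6, day 5: 4, day 6: 4, day 7: 4, day 8: 2, day 9: 0, day 10: 0, day 11: 0.
Peak is 11.

11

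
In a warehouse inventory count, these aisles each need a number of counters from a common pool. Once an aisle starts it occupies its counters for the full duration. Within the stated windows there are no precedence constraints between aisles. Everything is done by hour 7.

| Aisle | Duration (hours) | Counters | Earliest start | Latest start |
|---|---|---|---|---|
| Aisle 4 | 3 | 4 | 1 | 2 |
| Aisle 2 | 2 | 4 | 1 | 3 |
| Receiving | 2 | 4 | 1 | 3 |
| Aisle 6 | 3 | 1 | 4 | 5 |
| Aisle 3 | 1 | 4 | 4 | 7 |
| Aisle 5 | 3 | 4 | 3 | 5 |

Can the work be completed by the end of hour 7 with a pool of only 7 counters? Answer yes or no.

The minimum achievable peak is 8; 7 < 8, so no feasible schedule stays within the cap.

no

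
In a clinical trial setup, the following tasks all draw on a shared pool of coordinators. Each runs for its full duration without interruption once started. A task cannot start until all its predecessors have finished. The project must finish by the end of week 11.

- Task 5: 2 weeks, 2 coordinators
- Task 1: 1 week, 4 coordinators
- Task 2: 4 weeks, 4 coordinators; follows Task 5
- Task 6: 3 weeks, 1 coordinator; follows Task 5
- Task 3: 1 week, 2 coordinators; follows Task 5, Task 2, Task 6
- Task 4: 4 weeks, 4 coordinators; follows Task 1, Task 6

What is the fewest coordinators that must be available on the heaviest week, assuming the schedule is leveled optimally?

Early-start (Task 5@1, Task 1@1, Task 2@3, Task 6@3, Task 3@7, Task 4@6) gives peak 8: w1:6  w2:2  w3:5  w4:5  w5:5  w6:8  w7:6  w8:4  w9:4  w10:0  w11:0.
Shift Task 4→7.
Schedule Task 5@1, Task 1@1, Task 2@3, Task 6@3, Task 3@7, Task 4@7: w1:6  w2:2  w3:5  w4:5  w5:5  w6:4  w7:6  w8:4  w9:4  w10:4  w11:0 — peak 6.

6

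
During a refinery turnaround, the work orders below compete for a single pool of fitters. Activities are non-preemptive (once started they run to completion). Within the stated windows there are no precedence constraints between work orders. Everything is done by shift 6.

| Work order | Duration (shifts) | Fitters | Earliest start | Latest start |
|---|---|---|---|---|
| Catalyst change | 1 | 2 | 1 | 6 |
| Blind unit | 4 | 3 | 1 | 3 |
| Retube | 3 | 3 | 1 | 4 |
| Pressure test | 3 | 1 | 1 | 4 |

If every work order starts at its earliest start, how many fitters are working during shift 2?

7

At early start, shift 2 has: Blind unit, Retube, Pressure test.
Demand: 3 + 3 + 1 = 7.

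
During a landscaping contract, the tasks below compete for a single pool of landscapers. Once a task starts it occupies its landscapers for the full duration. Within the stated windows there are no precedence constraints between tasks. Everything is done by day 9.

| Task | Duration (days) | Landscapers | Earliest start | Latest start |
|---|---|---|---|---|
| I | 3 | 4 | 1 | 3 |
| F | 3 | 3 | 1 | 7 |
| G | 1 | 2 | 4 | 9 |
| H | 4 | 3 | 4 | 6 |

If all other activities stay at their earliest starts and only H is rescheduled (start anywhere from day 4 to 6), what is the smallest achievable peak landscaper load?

H@4: d1:7  d2:7  d3:7  d4:5  d5:3  d6:3  d7:3  d8:0  d9:0 → peak 7
H@5: d1:7  d2:7  d3:7  d4:2  d5:3  d6:3  d7:3  d8:3  d9:0 → peak 7
H@6: d1:7  d2:7  d3:7  d4:2  d5:0  d6:3  d7:3  d8:3  d9:3 → peak 7
Best is H@4, peak 7.

7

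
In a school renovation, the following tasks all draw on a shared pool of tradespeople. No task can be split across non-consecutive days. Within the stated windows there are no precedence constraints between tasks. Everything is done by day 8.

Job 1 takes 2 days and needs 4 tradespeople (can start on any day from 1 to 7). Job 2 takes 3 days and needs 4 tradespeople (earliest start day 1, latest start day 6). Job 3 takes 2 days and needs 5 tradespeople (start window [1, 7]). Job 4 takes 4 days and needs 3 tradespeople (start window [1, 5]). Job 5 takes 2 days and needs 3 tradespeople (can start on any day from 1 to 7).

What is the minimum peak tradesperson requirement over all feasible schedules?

7

Early-start (Job 1@1, Job 2@1, Job 3@1, Job 4@1, Job 5@1) gives peak 19: d1:19  d2:19  d3:7  d4:3  d5:0  d6:0  d7:0  d8:0.
Shift Job 2→3, Job 3→7, Job 5→5.
Schedule Job 1@1, Job 2@3, Job 3@7, Job 4@1, Job 5@5: d1:7  d2:7  d3:7  d4:7  d5:7  d6:3  d7:5  d8:5 — peak 7.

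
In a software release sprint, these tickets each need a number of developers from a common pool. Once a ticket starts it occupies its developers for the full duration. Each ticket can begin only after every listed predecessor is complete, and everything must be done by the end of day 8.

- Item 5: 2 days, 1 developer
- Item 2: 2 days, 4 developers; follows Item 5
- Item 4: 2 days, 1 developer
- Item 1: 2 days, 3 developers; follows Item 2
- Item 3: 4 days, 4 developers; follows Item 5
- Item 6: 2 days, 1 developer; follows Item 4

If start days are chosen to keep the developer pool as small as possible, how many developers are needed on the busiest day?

7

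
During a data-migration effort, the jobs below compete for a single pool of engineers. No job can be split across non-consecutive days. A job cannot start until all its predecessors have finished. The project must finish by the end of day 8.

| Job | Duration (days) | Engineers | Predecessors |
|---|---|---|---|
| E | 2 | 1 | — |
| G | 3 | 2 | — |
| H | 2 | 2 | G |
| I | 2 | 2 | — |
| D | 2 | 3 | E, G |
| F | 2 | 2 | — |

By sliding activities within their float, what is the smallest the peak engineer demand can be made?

Early-start (E@1, G@1, H@4, I@1, D@4, F@1) gives peak 7: d1:7  d2:7  d3:2  d4:5  d5:5  d6:0  d7:0  d8:0.
Shift I→3, D→7, F→5.
Schedule E@1, G@1, H@4, I@3, D@7, F@5: d1:3  d2:3  d3:4  d4:4  d5:4  d6:2  d7:3  d8:3 — peak 4.
Total engineer-days = 26 over 8 days ⇒ peak ≥ ⌈26/8⌉ = 4, so 4 is optimal.

4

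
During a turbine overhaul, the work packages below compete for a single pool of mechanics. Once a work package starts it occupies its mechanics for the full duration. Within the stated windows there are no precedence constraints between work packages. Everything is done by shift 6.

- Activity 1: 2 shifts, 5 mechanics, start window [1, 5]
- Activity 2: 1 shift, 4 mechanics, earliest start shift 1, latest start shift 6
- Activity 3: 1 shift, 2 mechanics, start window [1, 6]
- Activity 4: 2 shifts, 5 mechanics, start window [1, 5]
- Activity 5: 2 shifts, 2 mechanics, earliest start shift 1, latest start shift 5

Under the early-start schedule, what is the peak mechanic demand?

18

Early-start schedule: Activity 1@1, Activity 2@1, Activity 3@1, Activity 4@1, Activity 5@1.
Load per shift: shift 1: 18, shift 2: 12, shift 3: 0, shift 4: 0, shift 5: 0, shift 6: 0.
Peak is 18.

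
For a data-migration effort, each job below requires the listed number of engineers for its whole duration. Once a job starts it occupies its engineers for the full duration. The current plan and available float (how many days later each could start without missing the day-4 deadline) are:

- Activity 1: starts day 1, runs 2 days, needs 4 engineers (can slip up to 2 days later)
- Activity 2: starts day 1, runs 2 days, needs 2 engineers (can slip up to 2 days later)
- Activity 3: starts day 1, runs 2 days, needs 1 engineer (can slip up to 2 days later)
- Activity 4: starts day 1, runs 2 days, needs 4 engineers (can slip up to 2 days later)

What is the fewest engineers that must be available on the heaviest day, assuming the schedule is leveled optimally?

6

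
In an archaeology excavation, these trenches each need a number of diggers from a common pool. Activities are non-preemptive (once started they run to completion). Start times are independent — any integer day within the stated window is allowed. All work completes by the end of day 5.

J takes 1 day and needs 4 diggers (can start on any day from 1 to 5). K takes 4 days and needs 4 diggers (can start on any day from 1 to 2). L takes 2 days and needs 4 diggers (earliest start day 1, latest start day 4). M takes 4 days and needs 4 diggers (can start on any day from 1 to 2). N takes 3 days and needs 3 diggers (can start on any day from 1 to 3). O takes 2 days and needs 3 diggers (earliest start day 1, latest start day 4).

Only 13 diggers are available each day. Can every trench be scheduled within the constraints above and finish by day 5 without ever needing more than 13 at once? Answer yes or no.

no

The minimum achievable peak is 14; 13 < 14, so no feasible schedule stays within the cap.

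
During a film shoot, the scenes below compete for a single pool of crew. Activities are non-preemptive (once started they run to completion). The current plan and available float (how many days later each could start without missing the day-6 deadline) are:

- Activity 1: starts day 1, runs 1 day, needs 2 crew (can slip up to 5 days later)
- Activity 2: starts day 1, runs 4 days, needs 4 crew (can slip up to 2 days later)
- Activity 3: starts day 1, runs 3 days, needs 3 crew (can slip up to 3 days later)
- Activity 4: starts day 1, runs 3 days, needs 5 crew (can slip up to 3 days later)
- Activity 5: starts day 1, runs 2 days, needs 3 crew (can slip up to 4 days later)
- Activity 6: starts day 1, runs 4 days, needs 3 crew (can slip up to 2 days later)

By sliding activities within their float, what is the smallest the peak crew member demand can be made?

Early-start (Activity 1@1, Activity 2@1, Activity 3@1, Activity 4@1, Activity 5@1, Activity 6@1) gives peak 20: d1:20  d2:18  d3:15  d4:7  d5:0  d6:0.
Shift Activity 4→4, Activity 6→3.
Schedule Activity 1@1, Activity 2@1, Activity 3@1, Activity 4@4, Activity 5@1, Activity 6@3: d1:12  d2:10  d3:10  d4:12  d5:8  d6:8 — peak 12.

12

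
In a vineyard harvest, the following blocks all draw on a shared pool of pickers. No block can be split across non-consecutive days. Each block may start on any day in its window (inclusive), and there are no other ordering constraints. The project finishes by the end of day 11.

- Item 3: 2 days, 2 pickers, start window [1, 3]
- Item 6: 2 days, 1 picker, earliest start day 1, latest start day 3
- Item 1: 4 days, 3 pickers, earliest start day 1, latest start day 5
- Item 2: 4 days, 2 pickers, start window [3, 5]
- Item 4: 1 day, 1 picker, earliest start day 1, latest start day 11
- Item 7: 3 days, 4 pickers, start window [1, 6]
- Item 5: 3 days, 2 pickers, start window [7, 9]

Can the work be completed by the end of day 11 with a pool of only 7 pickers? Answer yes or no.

yes

Schedule Item 3@1, Item 6@1, Item 1@1, Item 2@3, Item 4@3, Item 7@5, Item 5@7: d1:6  d2:6  d3:6  d4:5  d5:6  d6:6  d7:6  d8:2  d9:2  d10:0  d11:0 — peak 6 ≤ 7.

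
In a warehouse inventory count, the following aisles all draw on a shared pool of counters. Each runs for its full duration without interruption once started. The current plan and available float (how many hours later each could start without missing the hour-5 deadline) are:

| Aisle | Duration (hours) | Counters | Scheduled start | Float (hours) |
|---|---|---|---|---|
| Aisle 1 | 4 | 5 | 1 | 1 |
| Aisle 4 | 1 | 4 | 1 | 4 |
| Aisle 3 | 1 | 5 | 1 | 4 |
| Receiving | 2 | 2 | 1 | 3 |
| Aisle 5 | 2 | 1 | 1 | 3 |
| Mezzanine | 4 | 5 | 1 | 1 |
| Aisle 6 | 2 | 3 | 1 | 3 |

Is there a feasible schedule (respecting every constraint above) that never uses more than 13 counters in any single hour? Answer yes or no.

Schedule Aisle 1@1, Aisle 4@1, Aisle 3@5, Receiving@1, Aisle 5@1, Mezzanine@2, Aisle 6@3: h1:12  h2:13  h3:13  h4:13  h5:10 — peak 13 ≤ 13.

yes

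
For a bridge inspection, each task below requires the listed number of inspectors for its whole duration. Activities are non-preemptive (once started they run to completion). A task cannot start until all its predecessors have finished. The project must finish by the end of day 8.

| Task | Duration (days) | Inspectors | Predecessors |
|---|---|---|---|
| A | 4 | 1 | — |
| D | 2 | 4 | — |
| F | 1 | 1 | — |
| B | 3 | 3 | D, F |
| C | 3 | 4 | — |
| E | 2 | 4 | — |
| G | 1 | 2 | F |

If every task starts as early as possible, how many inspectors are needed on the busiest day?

15

Early-start schedule: A@1, D@1, F@1, B@3, C@1, E@1, G@2.
Load per day: day 1: 14, day 2: 15, day 3: 8, day 4: 4, day 5: 3, day 6: 0, day 7: 0, day 8: 0.
Peak is 15.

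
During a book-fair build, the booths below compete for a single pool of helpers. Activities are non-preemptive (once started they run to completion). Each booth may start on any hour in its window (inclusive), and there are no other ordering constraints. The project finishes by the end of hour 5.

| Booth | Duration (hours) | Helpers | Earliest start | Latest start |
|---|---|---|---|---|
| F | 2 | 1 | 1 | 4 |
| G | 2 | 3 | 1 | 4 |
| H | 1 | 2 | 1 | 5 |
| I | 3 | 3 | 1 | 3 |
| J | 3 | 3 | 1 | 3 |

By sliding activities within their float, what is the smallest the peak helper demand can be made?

6

Early-start (F@1, G@1, H@1, I@1, J@1) gives peak 12: h1:12  h2:10  h3:6  h4:0  h5:0.
Shift I→3, J→3.
Schedule F@1, G@1, H@1, I@3, J@3: h1:6  h2:4  h3:6  h4:6  h5:6 — peak 6.
Total helper-hours = 28 over 5 hours ⇒ peak ≥ ⌈28/5⌉ = 6, so 6 is optimal.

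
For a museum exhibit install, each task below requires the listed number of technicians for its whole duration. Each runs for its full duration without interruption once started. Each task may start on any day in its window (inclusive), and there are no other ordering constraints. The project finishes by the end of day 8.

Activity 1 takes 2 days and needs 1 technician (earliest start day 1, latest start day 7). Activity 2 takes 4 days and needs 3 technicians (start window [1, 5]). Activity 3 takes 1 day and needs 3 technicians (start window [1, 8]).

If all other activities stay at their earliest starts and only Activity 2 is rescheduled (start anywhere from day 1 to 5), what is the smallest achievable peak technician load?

4

Activity 2@1: d1:7  d2:4  d3:3  d4:3  d5:0  d6:0  d7:0  d8:0 → peak 7
Activity 2@2: d1:4  d2:4  d3:3  d4:3  d5:3  d6:0  d7:0  d8:0 → peak 4
Activity 2@3: d1:4  d2:1  d3:3  d4:3  d5:3  d6:3  d7:0  d8:0 → peak 4
Activity 2@4: d1:4  d2:1  d3:0  d4:3  d5:3  d6:3  d7:3  d8:0 → peak 4
Activity 2@5: d1:4  d2:1  d3:0  d4:0  d5:3  d6:3  d7:3  d8:3 → peak 4
Best is Activity 2@2, peak 4.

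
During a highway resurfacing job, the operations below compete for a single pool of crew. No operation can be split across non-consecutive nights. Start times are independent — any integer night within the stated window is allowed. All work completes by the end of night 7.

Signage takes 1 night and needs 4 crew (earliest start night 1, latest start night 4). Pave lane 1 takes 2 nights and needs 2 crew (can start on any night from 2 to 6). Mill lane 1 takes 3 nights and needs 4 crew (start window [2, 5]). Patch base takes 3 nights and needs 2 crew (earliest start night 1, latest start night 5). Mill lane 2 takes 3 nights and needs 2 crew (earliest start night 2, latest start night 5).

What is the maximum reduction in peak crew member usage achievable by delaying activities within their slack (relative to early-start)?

4

Early-start peak: n1:6  n2:10  n3:10  n4:6  n5:0  n6:0  n7:0 ⇒ 10.
Leveled (Signage@1, Pave lane 1@2, Mill lane 1@2, Patch base@4, Mill lane 2@5): n1:4  n2:6  n3:6  n4:6  n5:4  n6:4  n7:2 ⇒ 6.
Reduction 10 − 6 = 4.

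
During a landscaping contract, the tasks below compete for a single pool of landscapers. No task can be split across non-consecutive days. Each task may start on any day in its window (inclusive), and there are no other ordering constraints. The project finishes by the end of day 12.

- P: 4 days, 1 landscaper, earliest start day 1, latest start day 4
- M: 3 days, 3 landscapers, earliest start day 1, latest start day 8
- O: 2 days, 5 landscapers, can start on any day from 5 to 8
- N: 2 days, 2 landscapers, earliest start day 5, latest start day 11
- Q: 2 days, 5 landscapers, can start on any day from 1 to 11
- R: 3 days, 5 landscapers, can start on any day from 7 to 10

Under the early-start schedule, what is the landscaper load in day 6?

7

At early start, day 6 has: O, N.
Demand: 5 + 2 = 7.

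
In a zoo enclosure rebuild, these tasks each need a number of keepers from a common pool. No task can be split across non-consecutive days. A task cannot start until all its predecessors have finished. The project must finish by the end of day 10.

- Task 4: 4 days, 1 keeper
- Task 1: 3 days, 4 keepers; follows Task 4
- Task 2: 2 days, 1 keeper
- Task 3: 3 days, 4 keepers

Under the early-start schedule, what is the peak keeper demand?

6

Early-start schedule: Task 4@1, Task 1@5, Task 2@1, Task 3@1.
Load per day: day 1: 6, day 2: 6, day 3: 5, day 4: 1, day 5: 4, day 6: 4, day 7: 4, day 8: 0, day 9: 0, day 10: 0.
Peak is 6.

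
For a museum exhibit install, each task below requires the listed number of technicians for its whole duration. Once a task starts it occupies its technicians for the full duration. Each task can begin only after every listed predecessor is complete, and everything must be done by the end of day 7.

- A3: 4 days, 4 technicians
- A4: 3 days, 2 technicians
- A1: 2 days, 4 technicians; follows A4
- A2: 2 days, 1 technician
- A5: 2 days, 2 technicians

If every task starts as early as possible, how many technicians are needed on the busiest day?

Early-start schedule: A3@1, A4@1, A1@4, A2@1, A5@1.
Load per day: day 1: 9, day 2: 9, day 3: 6, day 4: 8, day 5: 4, day 6: 0, day 7: 0.
Peak is 9.

9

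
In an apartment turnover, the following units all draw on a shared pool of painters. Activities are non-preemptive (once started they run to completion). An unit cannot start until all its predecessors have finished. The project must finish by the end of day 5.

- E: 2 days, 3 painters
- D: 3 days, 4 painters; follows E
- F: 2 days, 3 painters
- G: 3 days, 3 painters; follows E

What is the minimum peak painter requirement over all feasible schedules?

Schedule E@1, D@3, F@1, G@3: d1:6  d2:6  d3:7  d4:7  d5:7 — peak 7.
Total painter-days = 33 over 5 days ⇒ peak ≥ ⌈33/5⌉ = 7, so 7 is optimal.

7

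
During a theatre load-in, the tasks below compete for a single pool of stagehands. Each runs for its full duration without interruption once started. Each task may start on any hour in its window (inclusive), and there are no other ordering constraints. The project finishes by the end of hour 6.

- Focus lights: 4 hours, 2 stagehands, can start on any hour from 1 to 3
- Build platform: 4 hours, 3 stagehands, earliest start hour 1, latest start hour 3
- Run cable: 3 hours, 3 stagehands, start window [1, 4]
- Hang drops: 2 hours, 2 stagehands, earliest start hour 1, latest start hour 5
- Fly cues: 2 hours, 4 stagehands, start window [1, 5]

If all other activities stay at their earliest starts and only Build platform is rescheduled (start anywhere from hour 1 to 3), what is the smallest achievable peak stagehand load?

11

Build platform@1: h1:14  h2:14  h3:8  h4:5  h5:0  h6:0 → peak 14
Build platform@2: h1:11  h2:14  h3:8  h4:5  h5:3  h6:0 → peak 14
Build platform@3: h1:11  h2:11  h3:8  h4:5  h5:3  h6:3 → peak 11
Best is Build platform@3, peak 11.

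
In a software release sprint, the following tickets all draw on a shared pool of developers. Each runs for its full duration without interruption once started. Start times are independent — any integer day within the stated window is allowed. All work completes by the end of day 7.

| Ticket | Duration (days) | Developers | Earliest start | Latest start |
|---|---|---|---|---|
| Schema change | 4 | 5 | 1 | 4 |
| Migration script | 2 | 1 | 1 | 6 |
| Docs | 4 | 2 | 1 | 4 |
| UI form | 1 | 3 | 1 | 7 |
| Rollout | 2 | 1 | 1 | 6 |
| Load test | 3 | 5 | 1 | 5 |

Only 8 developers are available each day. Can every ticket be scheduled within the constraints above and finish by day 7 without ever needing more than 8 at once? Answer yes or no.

Schedule Schema change@1, Migration script@1, Docs@1, UI form@5, Rollout@3, Load test@5: d1:8  d2:8  d3:8  d4:8  d5:8  d6:5  d7:5 — peak 8 ≤ 8.

yes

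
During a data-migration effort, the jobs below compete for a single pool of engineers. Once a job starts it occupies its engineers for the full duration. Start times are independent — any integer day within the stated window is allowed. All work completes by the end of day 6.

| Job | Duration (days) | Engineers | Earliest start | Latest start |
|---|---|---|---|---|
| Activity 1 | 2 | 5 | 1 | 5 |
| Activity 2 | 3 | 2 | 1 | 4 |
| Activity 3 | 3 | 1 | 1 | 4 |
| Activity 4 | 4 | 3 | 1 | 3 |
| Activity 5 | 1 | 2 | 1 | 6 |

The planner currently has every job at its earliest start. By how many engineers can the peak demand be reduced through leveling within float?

Early-start peak: d1:13  d2:11  d3:6  d4:3  d5:0  d6:0 ⇒ 13.
Leveled (Activity 1@1, Activity 2@3, Activity 3@1, Activity 4@3, Activity 5@6): d1:6  d2:6  d3:6  d4:5  d5:5  d6:5 ⇒ 6.
Reduction 13 − 6 = 7.

7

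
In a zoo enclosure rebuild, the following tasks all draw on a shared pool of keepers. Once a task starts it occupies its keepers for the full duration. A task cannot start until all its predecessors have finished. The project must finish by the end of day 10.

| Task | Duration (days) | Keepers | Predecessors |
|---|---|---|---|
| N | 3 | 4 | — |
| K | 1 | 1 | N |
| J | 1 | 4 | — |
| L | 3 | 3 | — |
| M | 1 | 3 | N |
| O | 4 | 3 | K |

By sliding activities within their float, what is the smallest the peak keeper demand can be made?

6

Early-start (N@1, K@4, J@1, L@1, M@4, O@5) gives peak 11: d1:11  d2:7  d3:7  d4:4  d5:3  d6:3  d7:3  d8:3  d9:0  d10:0.
Shift J→4, L→5, M→5, O→6.
Schedule N@1, K@4, J@4, L@5, M@5, O@6: d1:4  d2:4  d3:4  d4:5  d5:6  d6:6  d7:6  d8:3  d9:3  d10:0 — peak 6.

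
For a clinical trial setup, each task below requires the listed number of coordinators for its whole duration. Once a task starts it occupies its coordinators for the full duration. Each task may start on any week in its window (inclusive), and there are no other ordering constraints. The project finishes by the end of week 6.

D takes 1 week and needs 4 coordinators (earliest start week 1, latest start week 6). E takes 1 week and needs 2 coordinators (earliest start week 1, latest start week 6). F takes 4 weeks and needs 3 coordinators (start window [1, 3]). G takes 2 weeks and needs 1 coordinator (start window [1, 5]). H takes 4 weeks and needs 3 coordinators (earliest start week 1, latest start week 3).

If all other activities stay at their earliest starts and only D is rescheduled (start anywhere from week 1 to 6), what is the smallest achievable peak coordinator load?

9

D@1: w1:13  w2:7  w3:6  w4:6  w5:0  w6:0 → peak 13
D@2: w1:9  w2:11  w3:6  w4:6  w5:0  w6:0 → peak 11
D@3: w1:9  w2:7  w3:10  w4:6  w5:0  w6:0 → peak 10
D@4: w1:9  w2:7  w3:6  w4:10  w5:0  w6:0 → peak 10
D@5: w1:9  w2:7  w3:6  w4:6  w5:4  w6:0 → peak 9
D@6: w1:9  w2:7  w3:6  w4:6  w5:0  w6:4 → peak 9
Best is D@5, peak 9.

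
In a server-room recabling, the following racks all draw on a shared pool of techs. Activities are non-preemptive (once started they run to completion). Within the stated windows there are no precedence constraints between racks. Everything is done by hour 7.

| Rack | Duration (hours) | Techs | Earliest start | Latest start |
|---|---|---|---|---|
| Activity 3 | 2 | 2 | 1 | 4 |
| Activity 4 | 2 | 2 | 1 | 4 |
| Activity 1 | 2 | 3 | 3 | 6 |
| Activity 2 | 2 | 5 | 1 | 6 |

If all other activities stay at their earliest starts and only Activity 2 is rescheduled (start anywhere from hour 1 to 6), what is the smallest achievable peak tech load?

Activity 2@1: h1:9  h2:9  h3:3  h4:3  h5:0  h6:0  h7:0 → peak 9
Activity 2@2: h1:4  h2:9  h3:8  h4:3  h5:0  h6:0  h7:0 → peak 9
Activity 2@3: h1:4  h2:4  h3:8  h4:8  h5:0  h6:0  h7:0 → peak 8
Activity 2@4: h1:4  h2:4  h3:3  h4:8  h5:5  h6:0  h7:0 → peak 8
Activity 2@5: h1:4  h2:4  h3:3  h4:3  h5:5  h6:5  h7:0 → peak 5
Activity 2@6: h1:4  h2:4  h3:3  h4:3  h5:0  h6:5  h7:5 → peak 5
Best is Activity 2@5, peak 5.

5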